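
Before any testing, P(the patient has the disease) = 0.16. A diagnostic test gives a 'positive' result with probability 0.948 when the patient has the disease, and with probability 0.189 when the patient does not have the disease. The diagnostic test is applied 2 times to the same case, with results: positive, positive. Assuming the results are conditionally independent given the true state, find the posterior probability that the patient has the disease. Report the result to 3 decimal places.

With H the event that the patient has the disease, the joint likelihood of the observed sequence is P(data|H) = 0.948·0.948 = 0.89870 and P(data|¬H) = 0.189·0.189 = 0.035721.
Bayes: P(H|data) = 0.16·0.89870 / (0.16·0.89870 + 0.84·0.035721) = 0.14379/0.17380 = 0.8274.

Posterior P(H) ≈ 0.827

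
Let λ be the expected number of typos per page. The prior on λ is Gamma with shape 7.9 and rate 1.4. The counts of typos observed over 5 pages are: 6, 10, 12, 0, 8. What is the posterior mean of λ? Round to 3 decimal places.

Posterior mean ≈ 6.859

Total count ∑xᵢ = 36 over n = 5 pages.
Gamma is conjugate to the Poisson likelihood: posterior is Gamma(shape = 7.9+36 = 43.9, rate = 1.4+5 = 6.4).
Posterior mean = shape/rate = 43.9/6.4 = 6.859.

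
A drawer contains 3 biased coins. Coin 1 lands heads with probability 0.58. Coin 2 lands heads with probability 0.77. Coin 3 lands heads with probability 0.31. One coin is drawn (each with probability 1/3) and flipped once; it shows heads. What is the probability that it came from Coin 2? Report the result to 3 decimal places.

Posterior probability ≈ 0.464

Tabulate prior·likelihood by source: [1] prior 0.333333, lik 0.58, product 0.1933; [2] prior 0.333333, lik 0.77, product 0.2567; [3] prior 0.333333, lik 0.31, product 0.1033.
Normalizing constant = 0.55333; the posterior for Coin 2 is its product over the sum, 0.2567/0.55333 = 0.464.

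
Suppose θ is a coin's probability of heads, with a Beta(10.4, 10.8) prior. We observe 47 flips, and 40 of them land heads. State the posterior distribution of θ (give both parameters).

The binomial likelihood is conjugate to the Beta prior: with 40 successes and 7 failures, the posterior is Beta(10.4+40, 10.8+7) = Beta(50.4, 17.8).

Posterior: Beta(50.4, 17.8)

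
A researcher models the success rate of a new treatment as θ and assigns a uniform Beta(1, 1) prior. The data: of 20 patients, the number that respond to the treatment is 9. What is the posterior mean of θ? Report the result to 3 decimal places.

Posterior mean ≈ 0.455

Observing 9 successes and 11 failures updates Beta(1, 1) by adding the success and failure counts to the two shape parameters: α = 1+9 = 10, β = 1+11 = 12.
Posterior mean = α/(α+β) = 10/22 = 0.455.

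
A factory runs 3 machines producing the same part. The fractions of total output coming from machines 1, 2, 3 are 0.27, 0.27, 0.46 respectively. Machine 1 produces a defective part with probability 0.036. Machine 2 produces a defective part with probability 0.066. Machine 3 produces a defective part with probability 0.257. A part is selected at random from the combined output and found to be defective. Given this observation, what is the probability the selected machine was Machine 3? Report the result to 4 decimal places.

P(defective|M1) = 0.036; P(defective|M2) = 0.066; P(defective|M3) = 0.257.
Prior × likelihood for each source: 0.27·0.036=0.009720, 0.27·0.066=0.01782, 0.46·0.257=0.1182. Summing gives P(defective) = 0.14576.
P(Machine 3 | defective) = 0.1182 / 0.14576 = 0.8111.

Posterior probability ≈ 0.8111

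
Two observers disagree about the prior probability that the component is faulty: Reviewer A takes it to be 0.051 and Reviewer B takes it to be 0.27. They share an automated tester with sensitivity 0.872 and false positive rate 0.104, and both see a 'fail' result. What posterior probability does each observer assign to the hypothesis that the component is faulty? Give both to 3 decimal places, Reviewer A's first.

The likelihood ratio for a 'fail' result is 0.872/0.104 = 8.3846.
Reviewer A: prior odds 0.051/0.949 = 0.053741; posterior odds 0.45060; posterior probability 0.311.
Reviewer B: prior odds 0.27/0.73 = 0.36986; posterior odds 3.1012; posterior probability 0.756.

Reviewer A: 0.311; Reviewer B: 0.756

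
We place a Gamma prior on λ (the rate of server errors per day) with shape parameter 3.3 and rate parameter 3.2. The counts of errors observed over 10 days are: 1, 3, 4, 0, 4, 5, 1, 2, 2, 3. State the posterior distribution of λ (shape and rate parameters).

Posterior: Gamma(shape=28.3, rate=13.2)

The Poisson likelihood adds the total count to the shape and the number of exposure periods to the rate. Here ∑xᵢ = 25 and n = 10, so shape 3.3→28.3 and rate 3.2→13.2.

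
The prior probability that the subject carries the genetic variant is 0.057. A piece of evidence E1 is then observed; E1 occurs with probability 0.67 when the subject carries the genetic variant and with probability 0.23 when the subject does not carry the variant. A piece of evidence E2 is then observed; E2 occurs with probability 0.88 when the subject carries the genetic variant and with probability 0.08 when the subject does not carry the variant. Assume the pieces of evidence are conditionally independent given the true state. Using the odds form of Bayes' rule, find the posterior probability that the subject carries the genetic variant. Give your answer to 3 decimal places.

Prior odds = 0.057/(1−0.057) = 0.060445. In log-odds, ln(0.060445) = -2.8060.
Add log likelihood ratios: ln(2.9130) + ln(11.000) = 3.4671.
Posterior log-odds = 0.66108, so posterior odds = exp(0.66108) = 1.9369. Converting, P(H|E) = 1.9369/2.9369 = 0.660.

Posterior probability ≈ 0.660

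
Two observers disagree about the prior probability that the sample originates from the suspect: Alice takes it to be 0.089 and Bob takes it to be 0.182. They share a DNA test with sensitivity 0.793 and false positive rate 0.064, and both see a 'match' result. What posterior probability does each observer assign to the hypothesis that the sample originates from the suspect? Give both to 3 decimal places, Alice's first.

The likelihood ratio for a 'match' result is 0.793/0.064 = 12.391.
Alice: prior odds 0.089/0.911 = 0.097695; posterior odds 1.2105; posterior probability 0.548.
Bob: prior odds 0.182/0.818 = 0.22249; posterior odds 2.7568; posterior probability 0.734.

Alice: 0.548; Bob: 0.734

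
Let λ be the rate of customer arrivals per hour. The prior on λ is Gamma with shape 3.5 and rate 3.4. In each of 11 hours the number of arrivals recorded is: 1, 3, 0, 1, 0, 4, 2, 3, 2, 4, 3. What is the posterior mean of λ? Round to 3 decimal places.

Posterior mean ≈ 1.840

Total count ∑xᵢ = 23 over n = 11 hours.
Gamma is conjugate to the Poisson likelihood: posterior is Gamma(shape = 3.5+23 = 26.5, rate = 3.4+11 = 14.4).
Posterior mean = shape/rate = 26.5/14.4 = 1.840.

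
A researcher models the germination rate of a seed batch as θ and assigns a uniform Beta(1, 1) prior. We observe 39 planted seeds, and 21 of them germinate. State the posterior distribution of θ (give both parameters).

Posterior: Beta(22, 19)

The binomial likelihood is conjugate to the Beta prior: with 21 successes and 18 failures, the posterior is Beta(1+21, 1+18) = Beta(22, 19).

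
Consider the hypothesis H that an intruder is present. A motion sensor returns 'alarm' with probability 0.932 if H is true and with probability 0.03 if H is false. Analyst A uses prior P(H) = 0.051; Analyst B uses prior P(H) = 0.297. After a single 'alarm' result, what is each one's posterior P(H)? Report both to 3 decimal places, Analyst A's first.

P('+'|H) = 0.932, P('+'|¬H) = 0.03.
Analyst A: numerator 0.932·0.051 = 0.047532; evidence = 0.047532+0.03·0.949 = 0.076002; posterior = 0.625.
Analyst B: numerator 0.932·0.297 = 0.27680; evidence = 0.27680+0.03·0.703 = 0.29789; posterior = 0.929.

Analyst A: 0.625; Analyst B: 0.929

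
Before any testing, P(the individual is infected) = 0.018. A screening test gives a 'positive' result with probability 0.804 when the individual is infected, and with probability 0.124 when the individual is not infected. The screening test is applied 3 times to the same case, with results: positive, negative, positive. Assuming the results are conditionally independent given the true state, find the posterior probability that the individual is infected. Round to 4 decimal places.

Posterior P(H) ≈ 0.1471

With H the event that the individual is infected, the joint likelihood of the observed sequence is P(data|H) = 0.804·0.196·0.804 = 0.12670 and P(data|¬H) = 0.124·0.876·0.124 = 0.013469.
Bayes: P(H|data) = 0.018·0.12670 / (0.018·0.12670 + 0.982·0.013469) = 0.0022806/0.015507 = 0.1471.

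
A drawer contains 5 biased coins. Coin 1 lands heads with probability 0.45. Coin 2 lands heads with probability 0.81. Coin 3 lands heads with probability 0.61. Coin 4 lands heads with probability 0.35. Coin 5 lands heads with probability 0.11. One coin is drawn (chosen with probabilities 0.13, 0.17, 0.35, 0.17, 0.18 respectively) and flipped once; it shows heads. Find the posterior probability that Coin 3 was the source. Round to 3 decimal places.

Posterior probability ≈ 0.437

P(heads|C1) = 0.45; P(heads|C2) = 0.81; P(heads|C3) = 0.61; P(heads|C4) = 0.35; P(heads|C5) = 0.11.
Prior × likelihood for each source: 0.13·0.45=0.05850, 0.17·0.81=0.1377, 0.35·0.61=0.2135, 0.17·0.35=0.05950, 0.18·0.11=0.01980. Summing gives P(heads) = 0.48900.
P(Coin 3 | heads) = 0.2135 / 0.48900 = 0.437.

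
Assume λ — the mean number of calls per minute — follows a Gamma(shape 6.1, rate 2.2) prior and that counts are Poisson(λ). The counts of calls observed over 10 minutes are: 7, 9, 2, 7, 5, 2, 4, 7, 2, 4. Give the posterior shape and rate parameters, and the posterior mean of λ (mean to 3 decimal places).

Posterior: Gamma(shape=55.1, rate=12.2); mean ≈ 4.516

The Poisson likelihood adds the total count to the shape and the number of exposure periods to the rate. Here ∑xᵢ = 49 and n = 10, so shape 6.1→55.1 and rate 2.2→12.2.
E[λ | data] = 55.1/12.2 = 4.516.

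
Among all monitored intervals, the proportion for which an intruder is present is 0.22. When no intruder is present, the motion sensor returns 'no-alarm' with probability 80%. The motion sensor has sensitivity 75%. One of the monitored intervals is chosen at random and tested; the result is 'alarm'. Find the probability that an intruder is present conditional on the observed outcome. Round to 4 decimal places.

Let H be the event that an intruder is present. P(H) = 0.22, so P(¬H) = 0.78. With E the 'alarm' result, P(E|H) = 0.75 and P(E|¬H) = 0.2.
P(E) = 0.75·0.22 + 0.2·0.78 = 0.16500 + 0.15600 = 0.32100.
By Bayes' theorem, P(H|E) = 0.16500 / 0.32100 = 0.5140.

P(H | E) ≈ 0.5140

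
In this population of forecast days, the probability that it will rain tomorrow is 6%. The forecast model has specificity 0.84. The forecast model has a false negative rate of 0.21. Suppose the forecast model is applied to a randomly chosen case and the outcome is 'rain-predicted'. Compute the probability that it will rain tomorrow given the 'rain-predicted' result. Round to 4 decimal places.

Write H for 'it will rain tomorrow'. Prior odds H:¬H = 0.06/0.94 = 0.063830. For the 'rain-predicted' outcome, the likelihood ratio is 0.79/0.16 = 4.9375.
Posterior odds = 0.063830 × 4.9375 = 0.31516, so P(H|E) = 0.31516/(1+0.31516) = 0.2396.

P(H | E) ≈ 0.2396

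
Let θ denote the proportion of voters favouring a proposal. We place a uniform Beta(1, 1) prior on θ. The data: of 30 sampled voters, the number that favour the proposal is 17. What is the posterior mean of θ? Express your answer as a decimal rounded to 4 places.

Posterior mean ≈ 0.5625

The binomial likelihood is conjugate to the Beta prior: with 17 successes and 13 failures, the posterior is Beta(1+17, 1+13) = Beta(18, 14).
E[θ | data] = 18/(18+14) = 0.5625.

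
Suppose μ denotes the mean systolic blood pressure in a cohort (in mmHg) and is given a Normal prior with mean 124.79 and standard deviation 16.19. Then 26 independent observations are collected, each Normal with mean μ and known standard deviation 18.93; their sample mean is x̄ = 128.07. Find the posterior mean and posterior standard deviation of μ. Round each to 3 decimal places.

With known σ, the Normal prior is conjugate. Weight on the data is w = (n/σ²)/(n/σ² + 1/τ₀²) = 0.0725558/(0.0725558+0.00381510) = 0.95005.
Posterior mean = w·x̄ + (1−w)·μ₀ = 0.95005·128.07 + 0.049955·124.79 = 127.906. Posterior variance = 1/(0.0725558+0.00381510) = 13.0940, so SD = 3.619.

Posterior mean ≈ 127.906; posterior SD ≈ 3.619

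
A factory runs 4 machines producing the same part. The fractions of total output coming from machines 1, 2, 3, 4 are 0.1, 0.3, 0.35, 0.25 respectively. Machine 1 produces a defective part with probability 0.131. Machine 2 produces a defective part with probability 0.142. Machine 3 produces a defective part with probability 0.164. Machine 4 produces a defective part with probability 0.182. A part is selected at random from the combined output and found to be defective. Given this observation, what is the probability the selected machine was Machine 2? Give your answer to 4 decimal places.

Posterior probability ≈ 0.2686

Tabulate prior·likelihood by source: [1] prior 0.1, lik 0.131, product 0.01310; [2] prior 0.3, lik 0.142, product 0.04260; [3] prior 0.35, lik 0.164, product 0.05740; [4] prior 0.25, lik 0.182, product 0.04550.
Normalizing constant = 0.15860; the posterior for Machine 2 is its product over the sum, 0.04260/0.15860 = 0.2686.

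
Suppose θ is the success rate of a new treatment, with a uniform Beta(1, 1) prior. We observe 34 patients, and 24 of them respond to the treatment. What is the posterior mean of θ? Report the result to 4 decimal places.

The binomial likelihood is conjugate to the Beta prior: with 24 successes and 10 failures, the posterior is Beta(1+24, 1+10) = Beta(25, 11).
Posterior mean = α/(α+β) = 25/36 = 0.6944.

Posterior mean ≈ 0.6944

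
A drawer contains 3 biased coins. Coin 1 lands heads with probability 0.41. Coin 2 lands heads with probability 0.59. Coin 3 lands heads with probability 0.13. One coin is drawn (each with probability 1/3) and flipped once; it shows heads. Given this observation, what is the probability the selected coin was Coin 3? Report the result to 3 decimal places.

Posterior probability ≈ 0.115

Tabulate prior·likelihood by source: [1] prior 0.333333, lik 0.41, product 0.1367; [2] prior 0.333333, lik 0.59, product 0.1967; [3] prior 0.333333, lik 0.13, product 0.04333.
Normalizing constant = 0.37667; the posterior for Coin 3 is its product over the sum, 0.04333/0.37667 = 0.115.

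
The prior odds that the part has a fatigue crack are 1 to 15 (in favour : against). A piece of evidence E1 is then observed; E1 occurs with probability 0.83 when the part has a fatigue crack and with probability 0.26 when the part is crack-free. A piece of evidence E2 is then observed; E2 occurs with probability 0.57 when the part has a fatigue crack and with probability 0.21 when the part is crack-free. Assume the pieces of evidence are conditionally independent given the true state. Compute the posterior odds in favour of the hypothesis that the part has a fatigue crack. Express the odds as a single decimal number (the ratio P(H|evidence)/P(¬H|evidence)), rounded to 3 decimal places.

Prior odds = 1/15 = 0.066667. In log-odds, ln(0.066667) = -2.7081.
Add log likelihood ratios: ln(3.1923) + ln(2.7143) = 2.1593.
Posterior log-odds = -0.54878, so posterior odds = exp(-0.54878) = 0.57766.

Posterior odds ≈ 0.578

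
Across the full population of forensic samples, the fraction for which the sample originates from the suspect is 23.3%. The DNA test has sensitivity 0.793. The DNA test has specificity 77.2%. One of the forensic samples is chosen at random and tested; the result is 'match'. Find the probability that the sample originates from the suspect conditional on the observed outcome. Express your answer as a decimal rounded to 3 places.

Write H for 'the sample originates from the suspect'. Prior odds H:¬H = 0.233/0.767 = 0.30378. For the 'match' outcome, the likelihood ratio is 0.793/0.228 = 3.4781.
Posterior odds = 0.30378 × 3.4781 = 1.0566, so P(H|E) = 1.0566/(1+1.0566) = 0.514.

P(H | E) ≈ 0.514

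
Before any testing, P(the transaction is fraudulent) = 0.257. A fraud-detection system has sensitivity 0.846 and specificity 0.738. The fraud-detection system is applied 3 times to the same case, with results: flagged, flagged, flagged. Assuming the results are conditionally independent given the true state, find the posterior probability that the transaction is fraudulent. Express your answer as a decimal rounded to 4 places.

With H the event that the transaction is fraudulent, the joint likelihood of the observed sequence is P(data|H) = 0.846·0.846·0.846 = 0.60550 and P(data|¬H) = 0.262·0.262·0.262 = 0.017985.
Bayes: P(H|data) = 0.257·0.60550 / (0.257·0.60550 + 0.743·0.017985) = 0.15561/0.16898 = 0.9209.

Posterior P(H) ≈ 0.9209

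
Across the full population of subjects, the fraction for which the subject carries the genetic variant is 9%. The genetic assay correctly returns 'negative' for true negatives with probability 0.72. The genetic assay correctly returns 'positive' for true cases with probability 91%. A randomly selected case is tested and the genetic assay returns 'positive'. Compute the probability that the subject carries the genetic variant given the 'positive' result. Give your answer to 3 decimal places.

P(H | E) ≈ 0.243

Write H for 'the subject carries the genetic variant'. Prior odds H:¬H = 0.09/0.91 = 0.098901. For the 'positive' outcome, the likelihood ratio is 0.91/0.28 = 3.2500.
Posterior odds = 0.098901 × 3.2500 = 0.32143, so P(H|E) = 0.32143/(1+0.32143) = 0.243.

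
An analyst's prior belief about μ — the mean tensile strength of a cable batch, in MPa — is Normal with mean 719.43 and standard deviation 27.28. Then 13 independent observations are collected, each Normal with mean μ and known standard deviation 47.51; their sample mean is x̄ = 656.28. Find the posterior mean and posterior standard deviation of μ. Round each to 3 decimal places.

Prior precision 1/τ₀² = 1/27.28² = 0.00134373; data precision n/σ² = 13/47.51² = 0.00575935.
Posterior precision = 0.00134373 + 0.00575935 = 0.00710308, giving posterior SD = 1/√0.00710308 = 11.865.
Posterior mean = (0.00134373·719.43 + 0.00575935·656.28) / 0.00710308 = 668.226.

Posterior mean ≈ 668.226; posterior SD ≈ 11.865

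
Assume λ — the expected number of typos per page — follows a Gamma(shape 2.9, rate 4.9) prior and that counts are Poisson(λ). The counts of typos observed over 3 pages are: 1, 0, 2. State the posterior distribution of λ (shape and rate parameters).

Posterior: Gamma(shape=5.9, rate=7.9)

The Poisson likelihood adds the total count to the shape and the number of exposure periods to the rate. Here ∑xᵢ = 3 and n = 3, so shape 2.9→5.9 and rate 4.9→7.9.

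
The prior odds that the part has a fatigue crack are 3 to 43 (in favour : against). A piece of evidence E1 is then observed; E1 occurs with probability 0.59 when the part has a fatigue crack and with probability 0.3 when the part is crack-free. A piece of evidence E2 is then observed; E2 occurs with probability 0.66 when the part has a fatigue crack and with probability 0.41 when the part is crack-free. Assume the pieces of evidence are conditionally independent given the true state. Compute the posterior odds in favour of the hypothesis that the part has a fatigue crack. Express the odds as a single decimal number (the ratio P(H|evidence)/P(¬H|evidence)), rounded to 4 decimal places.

Posterior odds ≈ 0.2209

Prior odds = 3/43 = 0.069767. In log-odds, ln(0.069767) = -2.6626.
Add log likelihood ratios: ln(1.9667) + ln(1.6098) = 1.1524.
Posterior log-odds = -1.5102, so posterior odds = exp(-1.5102) = 0.22087.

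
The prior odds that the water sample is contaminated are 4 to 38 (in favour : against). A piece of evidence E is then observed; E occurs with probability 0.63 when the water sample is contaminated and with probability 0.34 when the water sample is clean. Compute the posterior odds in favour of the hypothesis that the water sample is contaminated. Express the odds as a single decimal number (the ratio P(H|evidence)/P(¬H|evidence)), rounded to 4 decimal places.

Posterior odds ≈ 0.1950

Prior odds = 4/38 = 0.10526. In log-odds, ln(0.10526) = -2.2513.
Add log likelihood ratio: ln(1.8529) = 0.61677.
Posterior log-odds = -1.6345, so posterior odds = exp(-1.6345) = 0.19505.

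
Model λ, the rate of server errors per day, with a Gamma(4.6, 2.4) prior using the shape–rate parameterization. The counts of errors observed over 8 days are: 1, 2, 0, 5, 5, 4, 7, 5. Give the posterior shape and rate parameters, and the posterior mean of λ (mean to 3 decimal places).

Posterior: Gamma(shape=33.6, rate=10.4); mean ≈ 3.231

The Poisson likelihood adds the total count to the shape and the number of exposure periods to the rate. Here ∑xᵢ = 29 and n = 8, so shape 4.6→33.6 and rate 2.4→10.4.
Posterior mean = shape/rate = 33.6/10.4 = 3.231.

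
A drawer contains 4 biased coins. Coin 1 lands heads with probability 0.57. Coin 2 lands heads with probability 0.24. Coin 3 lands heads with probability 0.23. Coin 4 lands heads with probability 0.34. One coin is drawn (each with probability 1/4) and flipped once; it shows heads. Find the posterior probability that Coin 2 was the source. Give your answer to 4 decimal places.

Tabulate prior·likelihood by source: [1] prior 0.25, lik 0.57, product 0.1425; [2] prior 0.25, lik 0.24, product 0.06000; [3] prior 0.25, lik 0.23, product 0.05750; [4] prior 0.25, lik 0.34, product 0.08500.
Normalizing constant = 0.34500; the posterior for Coin 2 is its product over the sum, 0.06000/0.34500 = 0.1739.

Posterior probability ≈ 0.1739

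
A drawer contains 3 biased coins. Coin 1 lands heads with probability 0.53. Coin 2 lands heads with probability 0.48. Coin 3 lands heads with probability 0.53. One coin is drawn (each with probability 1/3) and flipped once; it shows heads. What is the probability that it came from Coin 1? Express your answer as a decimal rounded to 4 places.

Tabulate prior·likelihood by source: [1] prior 0.333333, lik 0.53, product 0.1767; [2] prior 0.333333, lik 0.48, product 0.1600; [3] prior 0.333333, lik 0.53, product 0.1767.
Normalizing constant = 0.51333; the posterior for Coin 1 is its product over the sum, 0.1767/0.51333 = 0.3442.

Posterior probability ≈ 0.3442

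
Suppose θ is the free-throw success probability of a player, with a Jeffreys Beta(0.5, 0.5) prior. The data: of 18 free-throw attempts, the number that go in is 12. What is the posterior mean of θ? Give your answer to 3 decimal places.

Posterior mean ≈ 0.658

The binomial likelihood is conjugate to the Beta prior: with 12 successes and 6 failures, the posterior is Beta(0.5+12, 0.5+6) = Beta(12.5, 6.5).
E[θ | data] = 12.5/(12.5+6.5) = 0.658.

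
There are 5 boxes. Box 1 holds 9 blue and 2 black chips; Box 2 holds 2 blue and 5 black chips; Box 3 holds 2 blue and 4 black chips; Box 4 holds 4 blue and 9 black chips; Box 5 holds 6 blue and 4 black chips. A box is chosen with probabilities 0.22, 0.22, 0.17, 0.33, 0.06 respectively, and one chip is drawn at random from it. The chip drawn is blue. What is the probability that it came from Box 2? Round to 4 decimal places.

Posterior probability ≈ 0.1438

Tabulate prior·likelihood by source: [1] prior 0.22, lik 0.8182, product 0.1800; [2] prior 0.22, lik 0.2857, product 0.06286; [3] prior 0.17, lik 0.3333, product 0.05667; [4] prior 0.33, lik 0.3077, product 0.1015; [5] prior 0.06, lik 0.6, product 0.03600.
Normalizing constant = 0.43706; the posterior for Box 2 is its product over the sum, 0.06286/0.43706 = 0.1438.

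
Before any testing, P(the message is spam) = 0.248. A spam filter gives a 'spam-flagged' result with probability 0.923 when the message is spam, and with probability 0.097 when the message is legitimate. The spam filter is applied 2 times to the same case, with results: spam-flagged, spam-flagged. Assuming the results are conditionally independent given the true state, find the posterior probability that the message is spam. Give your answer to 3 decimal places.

Posterior P(H) ≈ 0.968

Let H be the event that the message is spam; start with P(H) = 0.248. P('spam-flagged'|H) = 0.923, P('spam-flagged'|¬H) = 0.097.
Update on result 1 ('spam-flagged'): P(H) ← 0.923·0.2480 / (0.923·0.2480 + 0.097·0.7520) = 0.22890/0.30185 = 0.7583.
Update on result 2 ('spam-flagged'): P(H) ← 0.923·0.7583 / (0.923·0.7583 + 0.097·0.2417) = 0.69995/0.72339 = 0.9676.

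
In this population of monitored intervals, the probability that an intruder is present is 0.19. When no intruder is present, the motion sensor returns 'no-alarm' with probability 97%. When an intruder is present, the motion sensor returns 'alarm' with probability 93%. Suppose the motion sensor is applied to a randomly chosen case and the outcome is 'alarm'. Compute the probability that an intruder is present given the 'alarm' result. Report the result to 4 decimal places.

Write H for 'an intruder is present'. Prior odds H:¬H = 0.19/0.81 = 0.23457. For the 'alarm' outcome, the likelihood ratio is 0.93/0.03 = 31.000.
Posterior odds = 0.23457 × 31.000 = 7.2716, so P(H|E) = 7.2716/(1+7.2716) = 0.8791.

P(H | E) ≈ 0.8791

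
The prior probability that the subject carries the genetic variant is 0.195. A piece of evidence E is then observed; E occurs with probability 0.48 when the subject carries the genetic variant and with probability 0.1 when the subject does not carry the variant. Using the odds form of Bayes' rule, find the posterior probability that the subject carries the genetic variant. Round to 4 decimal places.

Prior odds = 0.195/(1−0.195) = 0.24224.
Likelihood ratio for E = 0.48/0.1 = 4.8000.
Posterior odds = prior odds × LR = 1.1627.
Posterior probability = odds/(1+odds) = 1.1627/2.1627 = 0.5376.

Posterior probability ≈ 0.5376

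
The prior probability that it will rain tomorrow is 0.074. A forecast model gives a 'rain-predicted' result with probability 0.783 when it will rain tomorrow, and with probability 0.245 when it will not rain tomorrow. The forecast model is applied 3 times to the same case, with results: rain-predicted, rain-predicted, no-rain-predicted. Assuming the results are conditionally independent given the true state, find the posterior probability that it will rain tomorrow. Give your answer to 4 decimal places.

Posterior P(H) ≈ 0.1900

With H the event that it will rain tomorrow, the joint likelihood of the observed sequence is P(data|H) = 0.783·0.783·0.217 = 0.13304 and P(data|¬H) = 0.245·0.245·0.755 = 0.045319.
Bayes: P(H|data) = 0.074·0.13304 / (0.074·0.13304 + 0.926·0.045319) = 0.0098450/0.051810 = 0.1900.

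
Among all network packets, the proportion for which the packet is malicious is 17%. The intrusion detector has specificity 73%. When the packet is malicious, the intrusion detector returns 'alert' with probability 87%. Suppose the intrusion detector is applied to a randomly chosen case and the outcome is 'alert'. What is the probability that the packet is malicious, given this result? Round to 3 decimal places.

P(H | E) ≈ 0.398

Let H be the event that the packet is malicious. P(H) = 0.17, so P(¬H) = 0.83. With E the 'alert' result, P(E|H) = 0.87 and P(E|¬H) = 0.27.
P(E) = 0.87·0.17 + 0.27·0.83 = 0.14790 + 0.22410 = 0.37200.
By Bayes' theorem, P(H|E) = 0.14790 / 0.37200 = 0.398.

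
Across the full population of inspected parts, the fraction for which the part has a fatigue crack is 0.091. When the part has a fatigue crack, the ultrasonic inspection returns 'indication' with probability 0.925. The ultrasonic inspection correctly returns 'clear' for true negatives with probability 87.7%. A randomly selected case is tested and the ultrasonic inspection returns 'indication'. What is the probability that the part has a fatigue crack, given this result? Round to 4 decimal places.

P(H | E) ≈ 0.4295

Write H for 'the part has a fatigue crack'. Prior odds H:¬H = 0.091/0.909 = 0.10011. For the 'indication' outcome, the likelihood ratio is 0.925/0.123 = 7.5203.
Posterior odds = 0.10011 × 7.5203 = 0.75286, so P(H|E) = 0.75286/(1+0.75286) = 0.4295.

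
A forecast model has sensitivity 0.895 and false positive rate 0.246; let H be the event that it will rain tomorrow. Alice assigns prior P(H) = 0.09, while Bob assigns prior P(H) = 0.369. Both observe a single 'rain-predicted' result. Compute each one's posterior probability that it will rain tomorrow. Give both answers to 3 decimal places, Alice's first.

Alice: 0.265; Bob: 0.680

The likelihood ratio for a 'rain-predicted' result is 0.895/0.246 = 3.6382.
Alice: prior odds 0.09/0.91 = 0.098901; posterior odds 0.35982; posterior probability 0.265.
Bob: prior odds 0.369/0.631 = 0.58479; posterior odds 2.1276; posterior probability 0.680.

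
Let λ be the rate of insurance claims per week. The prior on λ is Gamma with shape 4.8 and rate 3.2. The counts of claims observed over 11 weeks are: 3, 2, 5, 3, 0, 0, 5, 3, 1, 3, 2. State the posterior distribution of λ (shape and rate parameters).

Posterior: Gamma(shape=31.8, rate=14.2)

Total count ∑xᵢ = 27 over n = 11 weeks.
Gamma is conjugate to the Poisson likelihood: posterior is Gamma(shape = 4.8+27 = 31.8, rate = 3.2+11 = 14.2).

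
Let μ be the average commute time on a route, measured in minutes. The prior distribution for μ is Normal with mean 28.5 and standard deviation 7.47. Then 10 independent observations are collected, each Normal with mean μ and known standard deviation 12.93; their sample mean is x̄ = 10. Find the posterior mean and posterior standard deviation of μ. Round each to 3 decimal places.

With known σ, the Normal prior is conjugate. Weight on the data is w = (n/σ²)/(n/σ² + 1/τ₀²) = 0.0598140/(0.0598140+0.0179209) = 0.76946.
Posterior mean = w·x̄ + (1−w)·μ₀ = 0.76946·10 + 0.23054·28.5 = 14.265. Posterior variance = 1/(0.0598140+0.0179209) = 12.8642, so SD = 3.587.

Posterior mean ≈ 14.265; posterior SD ≈ 3.587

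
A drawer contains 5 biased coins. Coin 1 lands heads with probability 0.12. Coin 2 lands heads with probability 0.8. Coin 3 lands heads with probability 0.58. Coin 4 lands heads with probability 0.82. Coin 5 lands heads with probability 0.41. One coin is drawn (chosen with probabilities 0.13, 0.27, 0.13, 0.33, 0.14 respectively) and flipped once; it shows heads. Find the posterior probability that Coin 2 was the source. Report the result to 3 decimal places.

Tabulate prior·likelihood by source: [1] prior 0.13, lik 0.12, product 0.01560; [2] prior 0.27, lik 0.8, product 0.2160; [3] prior 0.13, lik 0.58, product 0.07540; [4] prior 0.33, lik 0.82, product 0.2706; [5] prior 0.14, lik 0.41, product 0.05740.
Normalizing constant = 0.63500; the posterior for Coin 2 is its product over the sum, 0.2160/0.63500 = 0.340.

Posterior probability ≈ 0.340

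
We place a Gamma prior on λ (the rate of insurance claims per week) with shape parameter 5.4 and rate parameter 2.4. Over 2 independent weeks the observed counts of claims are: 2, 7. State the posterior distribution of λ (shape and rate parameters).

The Poisson likelihood adds the total count to the shape and the number of exposure periods to the rate. Here ∑xᵢ = 9 and n = 2, so shape 5.4→14.4 and rate 2.4→4.4.

Posterior: Gamma(shape=14.4, rate=4.4)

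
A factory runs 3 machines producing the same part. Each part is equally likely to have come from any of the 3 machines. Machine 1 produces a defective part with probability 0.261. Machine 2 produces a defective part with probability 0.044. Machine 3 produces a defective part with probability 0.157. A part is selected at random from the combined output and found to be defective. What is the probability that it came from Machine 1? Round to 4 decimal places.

Tabulate prior·likelihood by source: [1] prior 0.333333, lik 0.261, product 0.08700; [2] prior 0.333333, lik 0.044, product 0.01467; [3] prior 0.333333, lik 0.157, product 0.05233.
Normalizing constant = 0.15400; the posterior for Machine 1 is its product over the sum, 0.08700/0.15400 = 0.5649.

Posterior probability ≈ 0.5649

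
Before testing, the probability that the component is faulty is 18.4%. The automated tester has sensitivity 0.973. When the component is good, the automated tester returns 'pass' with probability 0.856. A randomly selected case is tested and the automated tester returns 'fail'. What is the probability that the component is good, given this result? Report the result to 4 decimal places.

P(¬H | E) ≈ 0.3963

Let H be the event that the component is faulty. P(H) = 0.184, so P(¬H) = 0.816. With E the 'fail' result, P(E|H) = 0.973 and P(E|¬H) = 0.144.
P(E) = 0.973·0.184 + 0.144·0.816 = 0.17903 + 0.11750 = 0.29654.
By Bayes' theorem, P(H|E) = 0.17903 / 0.29654 = 0.6037. Hence P(¬H|E) = 1 − 0.6037 = 0.3963.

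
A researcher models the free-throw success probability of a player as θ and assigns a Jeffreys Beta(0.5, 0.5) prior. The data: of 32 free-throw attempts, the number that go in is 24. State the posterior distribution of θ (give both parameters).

Posterior: Beta(24.5, 8.5)

Observing 24 successes and 8 failures updates Beta(0.5, 0.5) by adding the success and failure counts to the two shape parameters: α = 0.5+24 = 24.5, β = 0.5+8 = 8.5.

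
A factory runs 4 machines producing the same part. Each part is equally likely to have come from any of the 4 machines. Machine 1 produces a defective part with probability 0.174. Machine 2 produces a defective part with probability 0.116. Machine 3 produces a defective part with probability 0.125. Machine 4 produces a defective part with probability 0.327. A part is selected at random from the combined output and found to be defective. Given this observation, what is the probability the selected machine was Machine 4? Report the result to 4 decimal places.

Posterior probability ≈ 0.4407

P(defective|M1) = 0.174; P(defective|M2) = 0.116; P(defective|M3) = 0.125; P(defective|M4) = 0.327.
Prior × likelihood for each source: 0.25·0.174=0.04350, 0.25·0.116=0.02900, 0.25·0.125=0.03125, 0.25·0.327=0.08175. Summing gives P(defective) = 0.18550.
P(Machine 4 | defective) = 0.08175 / 0.18550 = 0.4407.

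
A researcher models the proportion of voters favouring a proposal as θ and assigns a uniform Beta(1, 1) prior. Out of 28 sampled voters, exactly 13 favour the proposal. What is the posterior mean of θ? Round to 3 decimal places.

Posterior mean ≈ 0.467

Observing 13 successes and 15 failures updates Beta(1, 1) by adding the success and failure counts to the two shape parameters: α = 1+13 = 14, β = 1+15 = 16.
E[θ | data] = 14/(14+16) = 0.467.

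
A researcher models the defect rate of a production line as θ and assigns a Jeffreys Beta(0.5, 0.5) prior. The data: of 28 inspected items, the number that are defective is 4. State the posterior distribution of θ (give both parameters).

Observing 4 successes and 24 failures updates Beta(0.5, 0.5) by adding the success and failure counts to the two shape parameters: α = 0.5+4 = 4.5, β = 0.5+24 = 24.5.

Posterior: Beta(4.5, 24.5)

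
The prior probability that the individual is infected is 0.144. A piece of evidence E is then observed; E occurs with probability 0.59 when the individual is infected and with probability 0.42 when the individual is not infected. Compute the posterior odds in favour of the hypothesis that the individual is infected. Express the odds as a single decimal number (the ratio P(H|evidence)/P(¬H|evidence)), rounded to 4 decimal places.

Prior odds = 0.144/(1−0.144) = 0.16822. In log-odds, ln(0.16822) = -1.7825.
Add log likelihood ratio: ln(1.4048) = 0.33987.
Posterior log-odds = -1.4426, so posterior odds = exp(-1.4426) = 0.23632.

Posterior odds ≈ 0.2363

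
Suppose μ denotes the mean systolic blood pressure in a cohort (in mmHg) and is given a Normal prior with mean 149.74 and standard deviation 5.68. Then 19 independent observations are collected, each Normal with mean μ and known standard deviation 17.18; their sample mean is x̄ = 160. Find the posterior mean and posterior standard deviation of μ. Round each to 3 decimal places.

Posterior mean ≈ 156.665; posterior SD ≈ 3.238

Prior precision 1/τ₀² = 1/5.68² = 0.0309958; data precision n/σ² = 19/17.18² = 0.0643735.
Posterior precision = 0.0309958 + 0.0643735 = 0.0953694, giving posterior SD = 1/√0.0953694 = 3.238.
Posterior mean = (0.0309958·149.74 + 0.0643735·160) / 0.0953694 = 156.665.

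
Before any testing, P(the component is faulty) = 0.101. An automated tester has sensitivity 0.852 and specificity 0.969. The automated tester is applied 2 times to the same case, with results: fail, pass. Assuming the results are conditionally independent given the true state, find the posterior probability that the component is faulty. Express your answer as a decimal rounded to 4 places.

Let H be the event that the component is faulty; start with P(H) = 0.101. P('fail'|H) = 0.852, P('fail'|¬H) = 0.031.
Update on result 1 ('fail'): P(H) ← 0.852·0.1010 / (0.852·0.1010 + 0.031·0.8990) = 0.086052/0.11392 = 0.7554.
Update on result 2 ('pass'): P(H) ← 0.148·0.7554 / (0.148·0.7554 + 0.969·0.2446) = 0.11179/0.34884 = 0.3205.

Posterior P(H) ≈ 0.3205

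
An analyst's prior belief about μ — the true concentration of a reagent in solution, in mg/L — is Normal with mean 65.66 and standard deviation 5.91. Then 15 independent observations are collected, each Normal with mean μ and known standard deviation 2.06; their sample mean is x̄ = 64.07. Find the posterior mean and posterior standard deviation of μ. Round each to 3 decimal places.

Posterior mean ≈ 64.083; posterior SD ≈ 0.530

With known σ, the Normal prior is conjugate. Weight on the data is w = (n/σ²)/(n/σ² + 1/τ₀²) = 3.53473/(3.53473+0.0286302) = 0.99197.
Posterior mean = w·x̄ + (1−w)·μ₀ = 0.99197·64.07 + 0.0080346·65.66 = 64.083. Posterior variance = 1/(3.53473+0.0286302) = 0.280634, so SD = 0.530.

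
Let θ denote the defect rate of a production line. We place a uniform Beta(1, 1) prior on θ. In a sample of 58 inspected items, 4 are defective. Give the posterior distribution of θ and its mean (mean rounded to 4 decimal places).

Posterior: Beta(5, 55); mean ≈ 0.0833

The binomial likelihood is conjugate to the Beta prior: with 4 successes and 54 failures, the posterior is Beta(1+4, 1+54) = Beta(5, 55).
Posterior mean = α/(α+β) = 5/60 = 0.0833.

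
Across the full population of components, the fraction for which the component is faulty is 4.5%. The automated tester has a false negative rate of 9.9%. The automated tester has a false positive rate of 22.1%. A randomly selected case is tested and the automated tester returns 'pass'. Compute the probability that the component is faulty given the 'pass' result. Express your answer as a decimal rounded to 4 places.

Write H for 'the component is faulty'. Prior odds H:¬H = 0.045/0.955 = 0.047120. For the 'pass' outcome, the likelihood ratio is 0.099/0.779 = 0.12709.
Posterior odds = 0.047120 × 0.12709 = 0.0059883, so P(H|E) = 0.0059883/(1+0.0059883) = 0.0060.

P(H | E) ≈ 0.0060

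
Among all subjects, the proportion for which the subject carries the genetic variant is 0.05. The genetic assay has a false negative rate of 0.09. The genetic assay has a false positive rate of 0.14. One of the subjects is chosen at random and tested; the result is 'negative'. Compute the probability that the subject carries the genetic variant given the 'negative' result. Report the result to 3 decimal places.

Let H be the event that the subject carries the genetic variant. P(H) = 0.05, so P(¬H) = 0.95. With E the 'negative' result, P(E|H) = 0.09 and P(E|¬H) = 0.86.
P(E) = 0.09·0.05 + 0.86·0.95 = 0.0045000 + 0.81700 = 0.82150.
By Bayes' theorem, P(H|E) = 0.0045000 / 0.82150 = 0.005.

P(H | E) ≈ 0.005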